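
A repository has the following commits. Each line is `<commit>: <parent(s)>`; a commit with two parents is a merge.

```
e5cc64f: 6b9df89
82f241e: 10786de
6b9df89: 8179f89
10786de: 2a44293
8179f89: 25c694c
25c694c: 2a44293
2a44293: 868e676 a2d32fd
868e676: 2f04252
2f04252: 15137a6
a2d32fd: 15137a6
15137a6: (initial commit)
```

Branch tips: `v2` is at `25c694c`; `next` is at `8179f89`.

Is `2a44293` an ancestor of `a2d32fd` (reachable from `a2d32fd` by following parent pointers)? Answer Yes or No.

Ancestors of a2d32fd: {15137a6, a2d32fd}.
2a44293 is not in that set, so it is not an ancestor of a2d32fd.

No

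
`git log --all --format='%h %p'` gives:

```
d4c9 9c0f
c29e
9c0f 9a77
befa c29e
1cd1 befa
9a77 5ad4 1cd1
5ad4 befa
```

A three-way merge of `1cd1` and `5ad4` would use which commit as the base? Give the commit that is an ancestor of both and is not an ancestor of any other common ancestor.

Ancestors of 1cd1: {1cd1, befa, c29e}.
Ancestors of 5ad4: {5ad4, befa, c29e}.
Common ancestors: {befa, c29e}.
Among these, befa is not an ancestor of any other common ancestor — it is the merge base.

befa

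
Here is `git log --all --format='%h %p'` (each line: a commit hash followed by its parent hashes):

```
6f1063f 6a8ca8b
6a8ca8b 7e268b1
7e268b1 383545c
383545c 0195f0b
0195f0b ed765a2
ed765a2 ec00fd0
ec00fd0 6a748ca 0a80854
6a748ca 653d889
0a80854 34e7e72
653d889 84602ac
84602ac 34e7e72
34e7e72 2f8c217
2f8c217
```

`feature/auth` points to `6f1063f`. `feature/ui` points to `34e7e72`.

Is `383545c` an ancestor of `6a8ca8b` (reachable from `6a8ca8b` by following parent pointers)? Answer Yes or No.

Yes

Ancestors of 6a8ca8b (commits reachable by following parents): {0195f0b, 0a80854, 2f8c217, 34e7e72, 383545c, 653d889, 6a748ca, 6a8ca8b, 7e268b1, 84602ac, ec00fd0, ed765a2}.
383545c is in that set, so it is an ancestor of 6a8ca8b.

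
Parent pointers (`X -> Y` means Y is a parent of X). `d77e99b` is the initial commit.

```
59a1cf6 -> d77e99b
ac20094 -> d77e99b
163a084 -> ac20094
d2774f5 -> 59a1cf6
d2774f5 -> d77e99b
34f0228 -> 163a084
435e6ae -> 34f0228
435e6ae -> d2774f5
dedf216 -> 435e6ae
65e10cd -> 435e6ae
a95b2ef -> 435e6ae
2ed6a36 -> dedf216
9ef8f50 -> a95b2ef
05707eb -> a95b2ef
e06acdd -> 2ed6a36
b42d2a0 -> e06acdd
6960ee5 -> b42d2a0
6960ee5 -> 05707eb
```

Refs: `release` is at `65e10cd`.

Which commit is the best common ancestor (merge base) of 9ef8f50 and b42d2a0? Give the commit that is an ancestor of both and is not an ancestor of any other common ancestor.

Ancestors of 9ef8f50: {163a084, 34f0228, 435e6ae, 59a1cf6, 9ef8f50, a95b2ef, ac20094, d2774f5, d77e99b}.
Ancestors of b42d2a0: {163a084, 2ed6a36, 34f0228, 435e6ae, 59a1cf6, ac20094, b42d2a0, d2774f5, d77e99b, dedf216, e06acdd}.
Common ancestors: {163a084, 34f0228, 435e6ae, 59a1cf6, ac20094, d2774f5, d77e99b}.
Among these, 435e6ae is not an ancestor of any other common ancestor — it is the merge base.

435e6ae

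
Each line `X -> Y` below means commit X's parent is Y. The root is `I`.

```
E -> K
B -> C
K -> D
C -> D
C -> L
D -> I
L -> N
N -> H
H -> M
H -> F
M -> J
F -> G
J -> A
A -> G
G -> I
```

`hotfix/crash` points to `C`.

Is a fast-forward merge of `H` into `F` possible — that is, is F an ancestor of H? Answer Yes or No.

A fast-forward from F to H is possible iff F is an ancestor of H.
Ancestors of H: {A, F, G, H, I, J, M}.
F is among them, so fast-forward is possible.

Yes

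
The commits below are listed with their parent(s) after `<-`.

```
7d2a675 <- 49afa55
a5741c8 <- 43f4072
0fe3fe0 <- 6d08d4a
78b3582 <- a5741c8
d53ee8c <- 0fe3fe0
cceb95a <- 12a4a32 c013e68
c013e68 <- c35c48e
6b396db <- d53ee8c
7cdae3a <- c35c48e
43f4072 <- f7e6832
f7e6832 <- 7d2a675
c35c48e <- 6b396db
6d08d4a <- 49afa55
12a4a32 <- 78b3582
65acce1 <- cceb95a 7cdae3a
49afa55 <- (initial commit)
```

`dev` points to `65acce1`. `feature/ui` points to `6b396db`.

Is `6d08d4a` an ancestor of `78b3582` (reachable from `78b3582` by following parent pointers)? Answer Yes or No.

No

Ancestors of 78b3582: {43f4072, 49afa55, 78b3582, 7d2a675, a5741c8, f7e6832}.
6d08d4a is not in that set, so it is not an ancestor of 78b3582.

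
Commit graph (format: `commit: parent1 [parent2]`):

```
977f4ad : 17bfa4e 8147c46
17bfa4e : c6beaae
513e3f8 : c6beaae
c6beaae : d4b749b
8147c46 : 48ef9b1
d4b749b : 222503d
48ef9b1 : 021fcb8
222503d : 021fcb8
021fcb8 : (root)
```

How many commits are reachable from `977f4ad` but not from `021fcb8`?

7

Reachable from 977f4ad: {021fcb8, 17bfa4e, 222503d, 48ef9b1, 8147c46, 977f4ad, c6beaae, d4b749b}.
Reachable from 021fcb8: {021fcb8}.
In 977f4ad's history but not 021fcb8's: {17bfa4e, 222503d, 48ef9b1, 8147c46, 977f4ad, c6beaae, d4b749b} — 7 commits.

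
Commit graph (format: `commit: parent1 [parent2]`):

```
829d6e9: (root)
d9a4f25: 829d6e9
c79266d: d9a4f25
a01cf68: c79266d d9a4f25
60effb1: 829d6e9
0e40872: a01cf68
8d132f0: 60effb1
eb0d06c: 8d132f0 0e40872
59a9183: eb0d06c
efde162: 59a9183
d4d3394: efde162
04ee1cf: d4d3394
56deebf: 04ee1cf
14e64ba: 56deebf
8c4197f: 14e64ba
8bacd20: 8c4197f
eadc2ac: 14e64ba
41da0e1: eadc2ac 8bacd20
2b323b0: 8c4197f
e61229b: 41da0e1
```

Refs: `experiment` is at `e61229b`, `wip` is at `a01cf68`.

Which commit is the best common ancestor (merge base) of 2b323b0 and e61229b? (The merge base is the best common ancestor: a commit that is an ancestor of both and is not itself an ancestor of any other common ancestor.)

Ancestors of 2b323b0: {04ee1cf, 0e40872, 14e64ba, 2b323b0, 56deebf, 59a9183, 60effb1, 829d6e9, 8c4197f, 8d132f0, a01cf68, c79266d, d4d3394, d9a4f25, eb0d06c, efde162}.
Ancestors of e61229b: {04ee1cf, 0e40872, 14e64ba, 41da0e1, 56deebf, 59a9183, 60effb1, 829d6e9, 8bacd20, 8c4197f, 8d132f0, a01cf68, c79266d, d4d3394, d9a4f25, e61229b, eadc2ac, eb0d06c, efde162}.
Common ancestors: {04ee1cf, 0e40872, 14e64ba, 56deebf, 59a9183, 60effb1, 829d6e9, 8c4197f, 8d132f0, a01cf68, c79266d, d4d3394, d9a4f25, eb0d06c, efde162}.
Among these, 8c4197f is not an ancestor of any other common ancestor — it is the merge base.

8c4197f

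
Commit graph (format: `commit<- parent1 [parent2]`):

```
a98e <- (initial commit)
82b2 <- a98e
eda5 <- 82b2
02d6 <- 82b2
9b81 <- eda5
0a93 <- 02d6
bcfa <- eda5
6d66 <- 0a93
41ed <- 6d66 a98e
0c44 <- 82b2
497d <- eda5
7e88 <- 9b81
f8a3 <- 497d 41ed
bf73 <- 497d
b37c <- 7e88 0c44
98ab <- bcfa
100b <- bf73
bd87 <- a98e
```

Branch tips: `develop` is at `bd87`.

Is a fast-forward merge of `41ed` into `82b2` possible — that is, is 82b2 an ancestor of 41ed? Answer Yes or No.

Yes

A fast-forward from 82b2 to 41ed is possible iff 82b2 is an ancestor of 41ed.
Ancestors of 41ed: {02d6, 0a93, 41ed, 6d66, 82b2, a98e}.
82b2 is among them, so fast-forward is possible.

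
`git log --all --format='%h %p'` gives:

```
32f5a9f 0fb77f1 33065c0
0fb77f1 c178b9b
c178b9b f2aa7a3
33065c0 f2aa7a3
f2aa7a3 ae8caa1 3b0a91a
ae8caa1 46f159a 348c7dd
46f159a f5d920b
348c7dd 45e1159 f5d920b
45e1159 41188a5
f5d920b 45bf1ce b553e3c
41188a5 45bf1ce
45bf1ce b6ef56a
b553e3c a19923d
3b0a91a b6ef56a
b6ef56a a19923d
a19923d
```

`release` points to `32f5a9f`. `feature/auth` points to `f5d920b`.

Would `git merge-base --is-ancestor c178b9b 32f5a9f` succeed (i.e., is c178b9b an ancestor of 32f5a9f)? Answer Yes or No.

Yes

Ancestors of 32f5a9f (commits reachable by following parents): {0fb77f1, 32f5a9f, 33065c0, 348c7dd, 3b0a91a, 41188a5, 45bf1ce, 45e1159, 46f159a, a19923d, ae8caa1, b553e3c, b6ef56a, c178b9b, f2aa7a3, f5d920b}.
c178b9b is in that set, so it is an ancestor of 32f5a9f.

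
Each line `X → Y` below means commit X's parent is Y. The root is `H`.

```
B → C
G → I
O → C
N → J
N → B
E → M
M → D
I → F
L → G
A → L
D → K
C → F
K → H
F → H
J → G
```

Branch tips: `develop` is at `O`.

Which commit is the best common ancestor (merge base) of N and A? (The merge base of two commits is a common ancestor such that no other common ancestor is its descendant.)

Ancestors of N: {B, C, F, G, H, I, J, N}.
Ancestors of A: {A, F, G, H, I, L}.
Common ancestors: {F, G, H, I}.
Among these, G is not an ancestor of any other common ancestor — it is the merge base.

G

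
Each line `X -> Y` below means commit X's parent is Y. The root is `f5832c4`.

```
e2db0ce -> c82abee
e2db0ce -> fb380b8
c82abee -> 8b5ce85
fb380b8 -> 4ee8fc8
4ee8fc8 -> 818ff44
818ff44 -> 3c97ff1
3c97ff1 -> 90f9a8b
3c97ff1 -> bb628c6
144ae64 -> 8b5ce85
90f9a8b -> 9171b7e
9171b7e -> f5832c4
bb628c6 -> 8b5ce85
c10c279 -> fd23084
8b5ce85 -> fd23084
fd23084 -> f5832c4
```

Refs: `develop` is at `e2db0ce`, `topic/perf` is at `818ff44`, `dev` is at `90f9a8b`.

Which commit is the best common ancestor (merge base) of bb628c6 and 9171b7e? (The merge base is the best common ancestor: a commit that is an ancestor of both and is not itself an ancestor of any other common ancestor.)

f5832c4

Ancestors of bb628c6: {8b5ce85, bb628c6, f5832c4, fd23084}.
Ancestors of 9171b7e: {9171b7e, f5832c4}.
Common ancestors: {f5832c4}.
The only common ancestor is f5832c4, so it is the merge base.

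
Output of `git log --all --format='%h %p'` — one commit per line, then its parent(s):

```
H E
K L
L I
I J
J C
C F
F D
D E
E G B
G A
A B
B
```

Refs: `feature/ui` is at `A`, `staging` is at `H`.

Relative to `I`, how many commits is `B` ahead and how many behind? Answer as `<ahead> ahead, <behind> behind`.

0 ahead, 8 behind

Reachable from B: {B}.
Reachable from I: {A, B, C, D, E, F, G, I, J}.
Only in B's history (ahead): {} — 0.
Only in I's history (behind): {A, C, D, E, F, G, I, J} — 8.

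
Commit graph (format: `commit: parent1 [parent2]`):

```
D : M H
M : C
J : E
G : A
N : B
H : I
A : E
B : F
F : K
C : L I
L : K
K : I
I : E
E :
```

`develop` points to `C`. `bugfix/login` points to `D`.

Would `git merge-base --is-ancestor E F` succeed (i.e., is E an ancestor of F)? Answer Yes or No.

Yes

Ancestors of F (commits reachable by following parents): {E, F, I, K}.
E is in that set, so it is an ancestor of F.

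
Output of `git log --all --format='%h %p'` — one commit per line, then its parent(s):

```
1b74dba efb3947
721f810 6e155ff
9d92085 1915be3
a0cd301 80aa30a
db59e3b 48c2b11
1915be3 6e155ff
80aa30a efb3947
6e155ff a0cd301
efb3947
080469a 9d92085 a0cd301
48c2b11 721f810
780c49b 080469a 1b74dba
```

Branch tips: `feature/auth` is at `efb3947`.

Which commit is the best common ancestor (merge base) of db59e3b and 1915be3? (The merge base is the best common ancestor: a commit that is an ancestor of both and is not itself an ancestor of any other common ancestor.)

6e155ff

Ancestors of db59e3b: {48c2b11, 6e155ff, 721f810, 80aa30a, a0cd301, db59e3b, efb3947}.
Ancestors of 1915be3: {1915be3, 6e155ff, 80aa30a, a0cd301, efb3947}.
Common ancestors: {6e155ff, 80aa30a, a0cd301, efb3947}.
Among these, 6e155ff is not an ancestor of any other common ancestor — it is the merge base.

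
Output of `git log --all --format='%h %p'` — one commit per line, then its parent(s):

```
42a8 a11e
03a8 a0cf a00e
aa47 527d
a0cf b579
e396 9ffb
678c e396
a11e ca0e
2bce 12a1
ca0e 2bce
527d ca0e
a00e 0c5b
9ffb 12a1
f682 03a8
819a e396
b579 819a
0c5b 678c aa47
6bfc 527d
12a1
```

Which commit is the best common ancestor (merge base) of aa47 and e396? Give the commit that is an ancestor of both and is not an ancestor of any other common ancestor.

Ancestors of aa47: {12a1, 2bce, 527d, aa47, ca0e}.
Ancestors of e396: {12a1, 9ffb, e396}.
Common ancestors: {12a1}.
The only common ancestor is 12a1, so it is the merge base.

12a1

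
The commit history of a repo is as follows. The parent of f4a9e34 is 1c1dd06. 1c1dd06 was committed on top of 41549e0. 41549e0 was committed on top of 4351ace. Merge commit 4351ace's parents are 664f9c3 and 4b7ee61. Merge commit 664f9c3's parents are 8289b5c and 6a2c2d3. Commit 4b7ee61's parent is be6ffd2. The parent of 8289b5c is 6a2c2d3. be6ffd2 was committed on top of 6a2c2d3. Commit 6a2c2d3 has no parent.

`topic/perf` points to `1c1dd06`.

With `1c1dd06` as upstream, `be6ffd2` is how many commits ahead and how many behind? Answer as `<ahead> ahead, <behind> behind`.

Reachable from be6ffd2: {6a2c2d3, be6ffd2}.
Reachable from 1c1dd06: {1c1dd06, 41549e0, 4351ace, 4b7ee61, 664f9c3, 6a2c2d3, 8289b5c, be6ffd2}.
Only in be6ffd2's history (ahead): {} — 0.
Only in 1c1dd06's history (behind): {1c1dd06, 41549e0, 4351ace, 4b7ee61, 664f9c3, 8289b5c} — 6.

0 ahead, 6 behind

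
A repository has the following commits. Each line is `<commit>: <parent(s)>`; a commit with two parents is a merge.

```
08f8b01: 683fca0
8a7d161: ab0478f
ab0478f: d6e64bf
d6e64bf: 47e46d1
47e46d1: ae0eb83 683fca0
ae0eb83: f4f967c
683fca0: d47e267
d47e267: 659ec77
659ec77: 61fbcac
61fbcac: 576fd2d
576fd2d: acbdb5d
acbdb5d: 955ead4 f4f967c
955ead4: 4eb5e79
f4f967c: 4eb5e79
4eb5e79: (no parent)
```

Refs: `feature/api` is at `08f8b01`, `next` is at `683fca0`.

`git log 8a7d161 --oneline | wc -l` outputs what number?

14

Walking parent pointers from 8a7d161: reachable set = {47e46d1, 4eb5e79, 576fd2d, 61fbcac, 659ec77, 683fca0, 8a7d161, 955ead4, ab0478f, acbdb5d, ae0eb83, d47e267, d6e64bf, f4f967c}.
That is 14 commits.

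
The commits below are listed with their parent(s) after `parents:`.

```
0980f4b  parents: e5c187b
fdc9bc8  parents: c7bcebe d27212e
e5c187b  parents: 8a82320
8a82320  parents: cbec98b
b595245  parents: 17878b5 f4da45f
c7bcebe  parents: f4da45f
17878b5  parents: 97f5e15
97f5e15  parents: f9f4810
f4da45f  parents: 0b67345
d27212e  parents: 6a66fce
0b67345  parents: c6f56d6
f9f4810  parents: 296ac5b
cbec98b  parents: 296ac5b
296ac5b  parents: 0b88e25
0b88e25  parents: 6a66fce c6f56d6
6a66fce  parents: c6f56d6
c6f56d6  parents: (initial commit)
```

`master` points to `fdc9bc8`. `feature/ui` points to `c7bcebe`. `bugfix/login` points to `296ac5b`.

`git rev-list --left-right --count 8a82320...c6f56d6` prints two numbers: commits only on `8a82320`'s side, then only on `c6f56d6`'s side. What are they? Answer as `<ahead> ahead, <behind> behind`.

5 ahead, 0 behind

Reachable from 8a82320: {0b88e25, 296ac5b, 6a66fce, 8a82320, c6f56d6, cbec98b}.
Reachable from c6f56d6: {c6f56d6}.
Only in 8a82320's history (ahead): {0b88e25, 296ac5b, 6a66fce, 8a82320, cbec98b} — 5.
Only in c6f56d6's history (behind): {} — 0.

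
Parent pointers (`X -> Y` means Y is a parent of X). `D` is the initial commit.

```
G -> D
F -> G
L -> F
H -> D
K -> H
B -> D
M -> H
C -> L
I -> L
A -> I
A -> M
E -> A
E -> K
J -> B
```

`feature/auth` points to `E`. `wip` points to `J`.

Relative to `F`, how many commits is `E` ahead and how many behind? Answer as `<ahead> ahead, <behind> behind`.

Reachable from E: {A, D, E, F, G, H, I, K, L, M}.
Reachable from F: {D, F, G}.
Only in E's history (ahead): {A, E, H, I, K, L, M} — 7.
Only in F's history (behind): {} — 0.

7 ahead, 0 behind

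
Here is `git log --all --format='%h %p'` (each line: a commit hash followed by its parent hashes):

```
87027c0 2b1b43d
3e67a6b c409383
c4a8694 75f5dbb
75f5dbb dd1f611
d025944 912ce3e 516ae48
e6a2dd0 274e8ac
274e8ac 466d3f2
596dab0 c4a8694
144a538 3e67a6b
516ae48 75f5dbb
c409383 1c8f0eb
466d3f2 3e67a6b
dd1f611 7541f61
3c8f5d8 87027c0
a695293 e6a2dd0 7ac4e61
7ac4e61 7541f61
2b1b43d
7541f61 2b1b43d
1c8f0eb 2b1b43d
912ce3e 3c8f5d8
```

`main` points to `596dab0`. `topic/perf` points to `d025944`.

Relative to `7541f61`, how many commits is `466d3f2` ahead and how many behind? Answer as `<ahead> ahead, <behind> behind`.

4 ahead, 1 behind

Reachable from 466d3f2: {1c8f0eb, 2b1b43d, 3e67a6b, 466d3f2, c409383}.
Reachable from 7541f61: {2b1b43d, 7541f61}.
Only in 466d3f2's history (ahead): {1c8f0eb, 3e67a6b, 466d3f2, c409383} — 4.
Only in 7541f61's history (behind): {7541f61} — 1.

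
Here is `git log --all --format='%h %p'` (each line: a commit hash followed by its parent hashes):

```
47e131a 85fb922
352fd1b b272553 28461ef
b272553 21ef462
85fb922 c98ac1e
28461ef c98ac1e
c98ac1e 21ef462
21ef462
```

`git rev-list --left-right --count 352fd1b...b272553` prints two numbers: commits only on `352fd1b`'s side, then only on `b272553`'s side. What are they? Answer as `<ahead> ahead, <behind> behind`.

Reachable from 352fd1b: {21ef462, 28461ef, 352fd1b, b272553, c98ac1e}.
Reachable from b272553: {21ef462, b272553}.
Only in 352fd1b's history (ahead): {28461ef, 352fd1b, c98ac1e} — 3.
Only in b272553's history (behind): {} — 0.

3 ahead, 0 behind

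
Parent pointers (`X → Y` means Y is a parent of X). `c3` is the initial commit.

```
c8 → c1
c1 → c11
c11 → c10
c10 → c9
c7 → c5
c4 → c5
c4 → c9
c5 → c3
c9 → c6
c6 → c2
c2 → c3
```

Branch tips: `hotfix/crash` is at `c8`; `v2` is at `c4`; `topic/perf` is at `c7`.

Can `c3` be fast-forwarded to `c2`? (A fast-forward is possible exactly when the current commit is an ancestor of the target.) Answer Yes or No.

Yes

A fast-forward from c3 to c2 is possible iff c3 is an ancestor of c2.
Ancestors of c2: {c2, c3}.
c3 is among them, so fast-forward is possible.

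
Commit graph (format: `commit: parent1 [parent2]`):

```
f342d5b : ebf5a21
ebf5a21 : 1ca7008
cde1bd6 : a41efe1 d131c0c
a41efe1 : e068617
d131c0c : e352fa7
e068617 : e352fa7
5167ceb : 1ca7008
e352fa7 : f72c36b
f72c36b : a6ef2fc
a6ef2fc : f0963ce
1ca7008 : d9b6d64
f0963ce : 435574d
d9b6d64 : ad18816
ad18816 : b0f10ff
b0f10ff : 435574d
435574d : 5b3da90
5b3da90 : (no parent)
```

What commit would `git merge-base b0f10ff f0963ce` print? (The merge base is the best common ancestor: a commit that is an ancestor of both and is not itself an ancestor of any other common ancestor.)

435574d

Ancestors of b0f10ff: {435574d, 5b3da90, b0f10ff}.
Ancestors of f0963ce: {435574d, 5b3da90, f0963ce}.
Common ancestors: {435574d, 5b3da90}.
Among these, 435574d is not an ancestor of any other common ancestor — it is the merge base.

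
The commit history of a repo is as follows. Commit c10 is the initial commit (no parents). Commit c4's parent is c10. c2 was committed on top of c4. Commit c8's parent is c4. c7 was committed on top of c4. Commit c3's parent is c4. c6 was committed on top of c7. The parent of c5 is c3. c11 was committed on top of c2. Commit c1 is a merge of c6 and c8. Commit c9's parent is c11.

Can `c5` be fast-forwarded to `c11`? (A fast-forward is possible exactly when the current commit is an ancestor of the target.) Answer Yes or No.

A fast-forward from c5 to c11 is possible iff c5 is an ancestor of c11.
Ancestors of c11: {c10, c11, c2, c4}.
c5 is not among them, so fast-forward is not possible.

No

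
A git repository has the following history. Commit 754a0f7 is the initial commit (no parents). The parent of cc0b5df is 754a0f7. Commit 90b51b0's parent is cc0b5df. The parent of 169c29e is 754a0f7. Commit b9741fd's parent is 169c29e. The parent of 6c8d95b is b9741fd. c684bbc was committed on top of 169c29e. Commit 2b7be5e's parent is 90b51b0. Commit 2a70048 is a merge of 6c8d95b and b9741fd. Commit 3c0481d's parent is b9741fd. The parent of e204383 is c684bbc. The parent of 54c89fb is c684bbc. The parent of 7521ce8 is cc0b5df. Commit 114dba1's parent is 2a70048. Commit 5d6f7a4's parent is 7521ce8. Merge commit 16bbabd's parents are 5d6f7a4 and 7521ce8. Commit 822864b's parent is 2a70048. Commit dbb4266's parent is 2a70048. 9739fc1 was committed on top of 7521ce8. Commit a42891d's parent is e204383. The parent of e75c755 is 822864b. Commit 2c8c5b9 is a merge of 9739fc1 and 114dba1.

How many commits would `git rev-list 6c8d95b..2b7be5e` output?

3

Reachable from 2b7be5e: {2b7be5e, 754a0f7, 90b51b0, cc0b5df}.
Reachable from 6c8d95b: {169c29e, 6c8d95b, 754a0f7, b9741fd}.
In 2b7be5e's history but not 6c8d95b's: {2b7be5e, 90b51b0, cc0b5df} — 3 commits.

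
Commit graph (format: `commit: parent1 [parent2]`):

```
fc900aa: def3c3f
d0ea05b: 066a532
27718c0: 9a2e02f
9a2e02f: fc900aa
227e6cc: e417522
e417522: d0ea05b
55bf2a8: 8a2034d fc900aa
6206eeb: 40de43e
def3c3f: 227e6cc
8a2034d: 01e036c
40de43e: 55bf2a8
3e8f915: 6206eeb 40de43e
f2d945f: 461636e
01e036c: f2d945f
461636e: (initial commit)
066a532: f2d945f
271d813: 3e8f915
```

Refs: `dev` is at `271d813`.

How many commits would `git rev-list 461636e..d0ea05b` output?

3

Reachable from d0ea05b: {066a532, 461636e, d0ea05b, f2d945f}.
Reachable from 461636e: {461636e}.
In d0ea05b's history but not 461636e's: {066a532, d0ea05b, f2d945f} — 3 commits.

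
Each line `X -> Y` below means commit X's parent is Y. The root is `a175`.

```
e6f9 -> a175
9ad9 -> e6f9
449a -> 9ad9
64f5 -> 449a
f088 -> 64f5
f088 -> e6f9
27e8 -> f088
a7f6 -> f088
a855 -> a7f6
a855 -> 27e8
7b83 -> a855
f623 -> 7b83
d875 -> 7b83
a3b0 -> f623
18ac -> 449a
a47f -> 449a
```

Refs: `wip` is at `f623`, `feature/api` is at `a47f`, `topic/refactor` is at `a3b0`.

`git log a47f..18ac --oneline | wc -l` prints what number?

Reachable from 18ac: {18ac, 449a, 9ad9, a175, e6f9}.
Reachable from a47f: {449a, 9ad9, a175, a47f, e6f9}.
In 18ac's history but not a47f's: {18ac} — 1 commit.

1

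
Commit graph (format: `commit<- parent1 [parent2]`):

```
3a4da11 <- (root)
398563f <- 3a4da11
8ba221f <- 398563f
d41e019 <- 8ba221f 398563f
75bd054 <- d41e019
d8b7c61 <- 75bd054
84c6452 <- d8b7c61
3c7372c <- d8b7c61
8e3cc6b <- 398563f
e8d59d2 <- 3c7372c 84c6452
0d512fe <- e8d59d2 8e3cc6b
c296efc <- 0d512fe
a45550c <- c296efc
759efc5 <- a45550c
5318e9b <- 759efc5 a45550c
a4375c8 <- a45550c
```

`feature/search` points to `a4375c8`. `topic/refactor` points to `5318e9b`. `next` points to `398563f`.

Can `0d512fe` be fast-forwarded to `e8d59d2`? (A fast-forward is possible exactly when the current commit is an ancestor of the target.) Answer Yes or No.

A fast-forward from 0d512fe to e8d59d2 is possible iff 0d512fe is an ancestor of e8d59d2.
Ancestors of e8d59d2: {398563f, 3a4da11, 3c7372c, 75bd054, 84c6452, 8ba221f, d41e019, d8b7c61, e8d59d2}.
0d512fe is not among them, so fast-forward is not possible.

No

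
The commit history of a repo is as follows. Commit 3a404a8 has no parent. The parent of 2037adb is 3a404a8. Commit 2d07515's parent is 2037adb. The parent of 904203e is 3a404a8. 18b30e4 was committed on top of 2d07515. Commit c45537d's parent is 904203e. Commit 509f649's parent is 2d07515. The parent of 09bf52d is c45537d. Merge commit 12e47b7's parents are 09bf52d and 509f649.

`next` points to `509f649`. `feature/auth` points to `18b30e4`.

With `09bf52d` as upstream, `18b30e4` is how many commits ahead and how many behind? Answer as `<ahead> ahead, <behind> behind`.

3 ahead, 3 behind

Reachable from 18b30e4: {18b30e4, 2037adb, 2d07515, 3a404a8}.
Reachable from 09bf52d: {09bf52d, 3a404a8, 904203e, c45537d}.
Only in 18b30e4's history (ahead): {18b30e4, 2037adb, 2d07515} — 3.
Only in 09bf52d's history (behind): {09bf52d, 904203e, c45537d} — 3.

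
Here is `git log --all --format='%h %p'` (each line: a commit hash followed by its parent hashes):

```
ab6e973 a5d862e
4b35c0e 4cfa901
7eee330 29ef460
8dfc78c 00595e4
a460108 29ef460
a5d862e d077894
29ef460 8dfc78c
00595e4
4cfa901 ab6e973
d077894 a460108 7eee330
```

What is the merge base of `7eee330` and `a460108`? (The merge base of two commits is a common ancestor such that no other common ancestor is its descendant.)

29ef460

Ancestors of 7eee330: {00595e4, 29ef460, 7eee330, 8dfc78c}.
Ancestors of a460108: {00595e4, 29ef460, 8dfc78c, a460108}.
Common ancestors: {00595e4, 29ef460, 8dfc78c}.
Among these, 29ef460 is not an ancestor of any other common ancestor — it is the merge base.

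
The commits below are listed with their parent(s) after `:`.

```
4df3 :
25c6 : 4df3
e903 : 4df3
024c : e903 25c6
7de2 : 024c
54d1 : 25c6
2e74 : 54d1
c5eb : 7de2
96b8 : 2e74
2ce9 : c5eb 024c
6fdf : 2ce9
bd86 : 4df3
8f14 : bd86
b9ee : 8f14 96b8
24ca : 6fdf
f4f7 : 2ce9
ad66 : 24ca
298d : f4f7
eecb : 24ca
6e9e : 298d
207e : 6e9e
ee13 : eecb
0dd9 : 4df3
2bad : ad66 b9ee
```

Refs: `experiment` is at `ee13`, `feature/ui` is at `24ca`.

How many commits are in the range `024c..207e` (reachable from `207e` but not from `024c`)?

7

Reachable from 207e: {024c, 207e, 25c6, 298d, 2ce9, 4df3, 6e9e, 7de2, c5eb, e903, f4f7}.
Reachable from 024c: {024c, 25c6, 4df3, e903}.
In 207e's history but not 024c's: {207e, 298d, 2ce9, 6e9e, 7de2, c5eb, f4f7} — 7 commits.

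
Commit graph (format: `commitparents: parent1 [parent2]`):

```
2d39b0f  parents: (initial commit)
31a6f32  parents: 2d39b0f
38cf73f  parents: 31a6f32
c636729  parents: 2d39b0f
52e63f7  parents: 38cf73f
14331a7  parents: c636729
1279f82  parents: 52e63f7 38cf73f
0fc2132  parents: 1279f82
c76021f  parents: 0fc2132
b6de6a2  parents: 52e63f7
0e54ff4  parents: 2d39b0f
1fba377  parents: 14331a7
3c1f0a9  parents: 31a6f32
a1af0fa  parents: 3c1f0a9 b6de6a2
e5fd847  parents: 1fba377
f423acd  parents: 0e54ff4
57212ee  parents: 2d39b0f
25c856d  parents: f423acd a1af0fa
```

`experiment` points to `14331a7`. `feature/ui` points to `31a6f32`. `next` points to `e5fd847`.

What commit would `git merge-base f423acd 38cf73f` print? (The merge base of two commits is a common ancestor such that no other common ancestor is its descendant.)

Ancestors of f423acd: {0e54ff4, 2d39b0f, f423acd}.
Ancestors of 38cf73f: {2d39b0f, 31a6f32, 38cf73f}.
Common ancestors: {2d39b0f}.
The only common ancestor is 2d39b0f, so it is the merge base.

2d39b0f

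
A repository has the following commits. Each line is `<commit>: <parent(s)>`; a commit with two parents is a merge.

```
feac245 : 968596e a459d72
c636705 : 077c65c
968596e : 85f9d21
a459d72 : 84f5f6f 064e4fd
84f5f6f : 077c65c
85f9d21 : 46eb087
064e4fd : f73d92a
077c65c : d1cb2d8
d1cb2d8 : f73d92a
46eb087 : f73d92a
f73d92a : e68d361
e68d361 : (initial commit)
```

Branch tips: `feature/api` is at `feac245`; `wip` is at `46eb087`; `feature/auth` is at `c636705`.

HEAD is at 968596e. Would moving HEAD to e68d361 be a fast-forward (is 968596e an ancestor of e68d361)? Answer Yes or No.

No

A fast-forward from 968596e to e68d361 is possible iff 968596e is an ancestor of e68d361.
Ancestors of e68d361: {e68d361}.
968596e is not among them, so fast-forward is not possible.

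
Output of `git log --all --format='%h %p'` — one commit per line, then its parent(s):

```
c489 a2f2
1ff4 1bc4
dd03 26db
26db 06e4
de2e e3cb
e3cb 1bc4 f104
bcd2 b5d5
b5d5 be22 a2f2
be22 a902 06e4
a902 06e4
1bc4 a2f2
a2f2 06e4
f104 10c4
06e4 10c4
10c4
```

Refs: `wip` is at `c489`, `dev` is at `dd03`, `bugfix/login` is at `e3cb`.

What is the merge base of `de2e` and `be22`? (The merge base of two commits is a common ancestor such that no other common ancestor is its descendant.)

06e4

Ancestors of de2e: {06e4, 10c4, 1bc4, a2f2, de2e, e3cb, f104}.
Ancestors of be22: {06e4, 10c4, a902, be22}.
Common ancestors: {06e4, 10c4}.
Among these, 06e4 is not an ancestor of any other common ancestor — it is the merge base.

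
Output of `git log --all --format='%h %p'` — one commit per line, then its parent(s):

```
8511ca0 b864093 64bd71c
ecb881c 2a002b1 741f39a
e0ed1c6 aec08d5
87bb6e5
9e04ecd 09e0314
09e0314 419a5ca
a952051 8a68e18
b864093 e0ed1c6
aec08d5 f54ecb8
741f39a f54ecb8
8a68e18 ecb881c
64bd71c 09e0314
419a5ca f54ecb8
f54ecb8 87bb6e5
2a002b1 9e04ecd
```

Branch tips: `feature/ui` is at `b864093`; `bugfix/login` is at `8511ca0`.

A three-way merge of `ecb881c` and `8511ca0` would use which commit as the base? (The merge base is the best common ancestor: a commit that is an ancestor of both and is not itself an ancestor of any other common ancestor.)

09e0314

Ancestors of ecb881c: {09e0314, 2a002b1, 419a5ca, 741f39a, 87bb6e5, 9e04ecd, ecb881c, f54ecb8}.
Ancestors of 8511ca0: {09e0314, 419a5ca, 64bd71c, 8511ca0, 87bb6e5, aec08d5, b864093, e0ed1c6, f54ecb8}.
Common ancestors: {09e0314, 419a5ca, 87bb6e5, f54ecb8}.
Among these, 09e0314 is not an ancestor of any other common ancestor — it is the merge base.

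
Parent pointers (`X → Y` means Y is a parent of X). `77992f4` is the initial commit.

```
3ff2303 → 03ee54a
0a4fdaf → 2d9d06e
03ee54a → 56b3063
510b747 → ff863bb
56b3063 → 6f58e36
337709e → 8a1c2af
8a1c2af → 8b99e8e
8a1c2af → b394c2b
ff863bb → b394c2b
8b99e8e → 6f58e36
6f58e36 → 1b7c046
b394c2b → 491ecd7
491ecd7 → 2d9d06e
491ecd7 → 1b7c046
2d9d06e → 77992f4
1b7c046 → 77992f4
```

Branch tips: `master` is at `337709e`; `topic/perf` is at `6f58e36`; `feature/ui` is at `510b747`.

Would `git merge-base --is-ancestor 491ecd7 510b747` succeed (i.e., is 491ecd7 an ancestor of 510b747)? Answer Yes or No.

Yes

Ancestors of 510b747 (commits reachable by following parents): {1b7c046, 2d9d06e, 491ecd7, 510b747, 77992f4, b394c2b, ff863bb}.
491ecd7 is in that set, so it is an ancestor of 510b747.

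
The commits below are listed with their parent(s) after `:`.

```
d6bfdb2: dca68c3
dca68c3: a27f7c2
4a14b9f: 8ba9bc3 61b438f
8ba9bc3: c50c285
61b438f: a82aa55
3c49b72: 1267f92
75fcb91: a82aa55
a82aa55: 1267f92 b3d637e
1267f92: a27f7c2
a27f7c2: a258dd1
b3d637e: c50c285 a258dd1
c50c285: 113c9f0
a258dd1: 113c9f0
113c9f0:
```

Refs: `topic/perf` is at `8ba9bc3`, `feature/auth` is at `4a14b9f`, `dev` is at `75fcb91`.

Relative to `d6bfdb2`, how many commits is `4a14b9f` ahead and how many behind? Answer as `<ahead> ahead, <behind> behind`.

Reachable from 4a14b9f: {113c9f0, 1267f92, 4a14b9f, 61b438f, 8ba9bc3, a258dd1, a27f7c2, a82aa55, b3d637e, c50c285}.
Reachable from d6bfdb2: {113c9f0, a258dd1, a27f7c2, d6bfdb2, dca68c3}.
Only in 4a14b9f's history (ahead): {1267f92, 4a14b9f, 61b438f, 8ba9bc3, a82aa55, b3d637e, c50c285} — 7.
Only in d6bfdb2's history (behind): {d6bfdb2, dca68c3} — 2.

7 ahead, 2 behind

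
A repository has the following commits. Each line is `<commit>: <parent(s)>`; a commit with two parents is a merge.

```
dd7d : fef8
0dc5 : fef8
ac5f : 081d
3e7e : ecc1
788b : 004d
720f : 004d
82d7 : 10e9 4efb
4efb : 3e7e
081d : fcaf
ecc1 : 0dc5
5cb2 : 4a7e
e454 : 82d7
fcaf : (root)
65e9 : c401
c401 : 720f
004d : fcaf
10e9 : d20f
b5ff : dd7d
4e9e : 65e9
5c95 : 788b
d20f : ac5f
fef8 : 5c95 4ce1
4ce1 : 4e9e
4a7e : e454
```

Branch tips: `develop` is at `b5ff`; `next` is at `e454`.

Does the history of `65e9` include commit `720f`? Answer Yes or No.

Yes

Ancestors of 65e9 (commits reachable by following parents): {004d, 65e9, 720f, c401, fcaf}.
720f is in that set, so it is an ancestor of 65e9.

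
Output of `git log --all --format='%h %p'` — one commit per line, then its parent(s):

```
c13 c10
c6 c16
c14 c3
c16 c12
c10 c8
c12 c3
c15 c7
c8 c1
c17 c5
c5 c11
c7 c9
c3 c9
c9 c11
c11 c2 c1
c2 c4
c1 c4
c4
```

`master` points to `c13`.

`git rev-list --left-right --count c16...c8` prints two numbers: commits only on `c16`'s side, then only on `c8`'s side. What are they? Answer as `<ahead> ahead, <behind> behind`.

6 ahead, 1 behind

Reachable from c16: {c1, c11, c12, c16, c2, c3, c4, c9}.
Reachable from c8: {c1, c4, c8}.
Only in c16's history (ahead): {c11, c12, c16, c2, c3, c9} — 6.
Only in c8's history (behind): {c8} — 1.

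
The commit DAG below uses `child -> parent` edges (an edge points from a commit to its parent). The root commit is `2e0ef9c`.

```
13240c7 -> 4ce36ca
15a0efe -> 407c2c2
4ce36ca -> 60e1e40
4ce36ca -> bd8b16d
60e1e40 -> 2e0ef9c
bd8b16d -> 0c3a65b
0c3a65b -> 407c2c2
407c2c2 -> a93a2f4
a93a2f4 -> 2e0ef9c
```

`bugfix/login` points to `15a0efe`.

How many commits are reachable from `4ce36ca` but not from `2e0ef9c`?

6

Reachable from 4ce36ca: {0c3a65b, 2e0ef9c, 407c2c2, 4ce36ca, 60e1e40, a93a2f4, bd8b16d}.
Reachable from 2e0ef9c: {2e0ef9c}.
In 4ce36ca's history but not 2e0ef9c's: {0c3a65b, 407c2c2, 4ce36ca, 60e1e40, a93a2f4, bd8b16d} — 6 commits.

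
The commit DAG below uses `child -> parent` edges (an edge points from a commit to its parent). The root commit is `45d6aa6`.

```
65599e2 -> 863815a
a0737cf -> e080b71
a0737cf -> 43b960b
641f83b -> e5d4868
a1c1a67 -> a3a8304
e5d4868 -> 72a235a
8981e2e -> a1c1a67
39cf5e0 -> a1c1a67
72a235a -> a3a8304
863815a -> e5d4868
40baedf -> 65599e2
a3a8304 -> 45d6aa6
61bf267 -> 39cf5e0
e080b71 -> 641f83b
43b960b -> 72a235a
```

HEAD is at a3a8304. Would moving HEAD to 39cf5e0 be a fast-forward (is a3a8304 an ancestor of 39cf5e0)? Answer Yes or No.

A fast-forward from a3a8304 to 39cf5e0 is possible iff a3a8304 is an ancestor of 39cf5e0.
Ancestors of 39cf5e0: {39cf5e0, 45d6aa6, a1c1a67, a3a8304}.
a3a8304 is among them, so fast-forward is possible.

Yes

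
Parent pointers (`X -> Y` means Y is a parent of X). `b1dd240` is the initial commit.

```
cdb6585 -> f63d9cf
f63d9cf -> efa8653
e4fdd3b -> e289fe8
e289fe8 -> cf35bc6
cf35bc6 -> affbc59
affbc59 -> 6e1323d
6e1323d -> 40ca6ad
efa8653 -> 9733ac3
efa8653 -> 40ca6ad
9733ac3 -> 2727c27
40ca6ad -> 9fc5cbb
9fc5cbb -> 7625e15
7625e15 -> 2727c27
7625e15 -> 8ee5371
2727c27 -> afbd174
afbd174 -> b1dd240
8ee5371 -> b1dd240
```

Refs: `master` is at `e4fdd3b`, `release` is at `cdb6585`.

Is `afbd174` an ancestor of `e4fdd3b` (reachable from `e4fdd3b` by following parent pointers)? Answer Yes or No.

Ancestors of e4fdd3b (commits reachable by following parents): {2727c27, 40ca6ad, 6e1323d, 7625e15, 8ee5371, 9fc5cbb, afbd174, affbc59, b1dd240, cf35bc6, e289fe8, e4fdd3b}.
afbd174 is in that set, so it is an ancestor of e4fdd3b.

Yes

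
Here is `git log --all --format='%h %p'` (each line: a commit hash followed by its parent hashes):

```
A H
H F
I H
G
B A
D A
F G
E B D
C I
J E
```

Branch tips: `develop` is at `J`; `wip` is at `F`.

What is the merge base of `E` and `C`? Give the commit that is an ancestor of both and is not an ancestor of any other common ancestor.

H

Ancestors of E: {A, B, D, E, F, G, H}.
Ancestors of C: {C, F, G, H, I}.
Common ancestors: {F, G, H}.
Among these, H is not an ancestor of any other common ancestor — it is the merge base.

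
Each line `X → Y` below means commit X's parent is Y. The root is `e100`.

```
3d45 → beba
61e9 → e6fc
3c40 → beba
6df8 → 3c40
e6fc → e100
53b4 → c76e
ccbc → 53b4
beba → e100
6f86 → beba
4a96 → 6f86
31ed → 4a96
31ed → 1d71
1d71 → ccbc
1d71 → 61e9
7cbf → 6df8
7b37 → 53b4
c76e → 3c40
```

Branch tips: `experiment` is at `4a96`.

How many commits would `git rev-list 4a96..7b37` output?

4

Reachable from 7b37: {3c40, 53b4, 7b37, beba, c76e, e100}.
Reachable from 4a96: {4a96, 6f86, beba, e100}.
In 7b37's history but not 4a96's: {3c40, 53b4, 7b37, c76e} — 4 commits.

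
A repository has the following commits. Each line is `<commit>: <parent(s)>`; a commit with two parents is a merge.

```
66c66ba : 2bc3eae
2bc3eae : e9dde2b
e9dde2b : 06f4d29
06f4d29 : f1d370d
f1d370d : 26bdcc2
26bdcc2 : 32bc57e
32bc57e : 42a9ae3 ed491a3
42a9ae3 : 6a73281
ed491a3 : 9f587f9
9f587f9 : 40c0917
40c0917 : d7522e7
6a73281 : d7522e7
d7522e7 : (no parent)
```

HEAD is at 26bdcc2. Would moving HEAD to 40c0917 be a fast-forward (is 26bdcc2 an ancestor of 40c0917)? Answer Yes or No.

No

A fast-forward from 26bdcc2 to 40c0917 is possible iff 26bdcc2 is an ancestor of 40c0917.
Ancestors of 40c0917: {40c0917, d7522e7}.
26bdcc2 is not among them, so fast-forward is not possible.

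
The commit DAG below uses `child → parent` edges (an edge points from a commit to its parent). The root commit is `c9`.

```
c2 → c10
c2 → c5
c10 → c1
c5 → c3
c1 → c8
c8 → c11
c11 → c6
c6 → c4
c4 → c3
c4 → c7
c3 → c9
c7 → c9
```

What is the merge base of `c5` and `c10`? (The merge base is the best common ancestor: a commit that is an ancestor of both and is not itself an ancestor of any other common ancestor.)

c3

Ancestors of c5: {c3, c5, c9}.
Ancestors of c10: {c1, c10, c11, c3, c4, c6, c7, c8, c9}.
Common ancestors: {c3, c9}.
Among these, c3 is not an ancestor of any other common ancestor — it is the merge base.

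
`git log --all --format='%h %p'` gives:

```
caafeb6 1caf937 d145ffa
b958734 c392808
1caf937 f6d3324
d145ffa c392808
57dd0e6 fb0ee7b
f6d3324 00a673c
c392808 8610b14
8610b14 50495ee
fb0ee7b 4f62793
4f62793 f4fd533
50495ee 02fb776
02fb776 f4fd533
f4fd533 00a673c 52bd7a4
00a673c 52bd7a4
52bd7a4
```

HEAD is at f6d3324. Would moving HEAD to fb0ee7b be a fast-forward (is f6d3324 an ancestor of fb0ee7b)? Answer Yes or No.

No

A fast-forward from f6d3324 to fb0ee7b is possible iff f6d3324 is an ancestor of fb0ee7b.
Ancestors of fb0ee7b: {00a673c, 4f62793, 52bd7a4, f4fd533, fb0ee7b}.
f6d3324 is not among them, so fast-forward is not possible.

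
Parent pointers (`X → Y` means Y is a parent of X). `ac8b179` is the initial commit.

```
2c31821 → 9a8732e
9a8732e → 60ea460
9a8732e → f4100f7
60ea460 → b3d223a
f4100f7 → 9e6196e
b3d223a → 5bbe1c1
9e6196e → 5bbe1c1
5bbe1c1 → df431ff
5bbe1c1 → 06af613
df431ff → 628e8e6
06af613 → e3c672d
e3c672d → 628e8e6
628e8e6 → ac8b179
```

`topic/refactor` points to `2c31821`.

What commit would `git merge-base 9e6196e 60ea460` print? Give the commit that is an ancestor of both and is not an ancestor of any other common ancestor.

5bbe1c1

Ancestors of 9e6196e: {06af613, 5bbe1c1, 628e8e6, 9e6196e, ac8b179, df431ff, e3c672d}.
Ancestors of 60ea460: {06af613, 5bbe1c1, 60ea460, 628e8e6, ac8b179, b3d223a, df431ff, e3c672d}.
Common ancestors: {06af613, 5bbe1c1, 628e8e6, ac8b179, df431ff, e3c672d}.
Among these, 5bbe1c1 is not an ancestor of any other common ancestor — it is the merge base.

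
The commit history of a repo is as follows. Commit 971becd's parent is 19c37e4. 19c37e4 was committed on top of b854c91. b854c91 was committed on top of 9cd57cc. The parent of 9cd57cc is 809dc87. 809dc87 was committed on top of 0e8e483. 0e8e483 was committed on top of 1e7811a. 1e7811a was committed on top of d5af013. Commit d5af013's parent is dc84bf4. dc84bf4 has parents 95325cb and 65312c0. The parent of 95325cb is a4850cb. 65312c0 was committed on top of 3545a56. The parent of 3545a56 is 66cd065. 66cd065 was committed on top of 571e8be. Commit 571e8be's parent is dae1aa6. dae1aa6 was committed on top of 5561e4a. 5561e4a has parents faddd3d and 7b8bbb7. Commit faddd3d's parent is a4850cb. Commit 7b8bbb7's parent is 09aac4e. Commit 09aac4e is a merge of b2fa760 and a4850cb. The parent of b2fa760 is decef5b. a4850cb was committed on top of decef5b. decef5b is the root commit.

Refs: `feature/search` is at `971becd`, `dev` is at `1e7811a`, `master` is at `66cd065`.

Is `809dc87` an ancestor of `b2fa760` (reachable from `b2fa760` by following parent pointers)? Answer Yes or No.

Ancestors of b2fa760: {b2fa760, decef5b}.
809dc87 is not in that set, so it is not an ancestor of b2fa760.

No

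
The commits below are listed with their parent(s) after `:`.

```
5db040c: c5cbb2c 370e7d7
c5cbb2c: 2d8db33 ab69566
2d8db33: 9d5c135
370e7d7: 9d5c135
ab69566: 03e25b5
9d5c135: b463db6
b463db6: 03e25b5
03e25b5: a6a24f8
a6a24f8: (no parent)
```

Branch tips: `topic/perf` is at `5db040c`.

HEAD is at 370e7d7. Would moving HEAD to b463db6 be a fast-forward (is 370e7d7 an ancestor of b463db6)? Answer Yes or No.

A fast-forward from 370e7d7 to b463db6 is possible iff 370e7d7 is an ancestor of b463db6.
Ancestors of b463db6: {03e25b5, a6a24f8, b463db6}.
370e7d7 is not among them, so fast-forward is not possible.

No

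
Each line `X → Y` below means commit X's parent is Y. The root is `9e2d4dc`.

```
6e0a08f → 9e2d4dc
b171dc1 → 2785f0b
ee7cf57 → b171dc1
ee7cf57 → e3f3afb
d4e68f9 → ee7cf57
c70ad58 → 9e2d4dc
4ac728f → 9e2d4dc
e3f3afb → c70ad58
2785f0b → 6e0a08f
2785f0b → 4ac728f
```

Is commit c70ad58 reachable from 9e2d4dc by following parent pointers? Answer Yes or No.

Ancestors of 9e2d4dc: {9e2d4dc}.
c70ad58 is not in that set, so it is not an ancestor of 9e2d4dc.

No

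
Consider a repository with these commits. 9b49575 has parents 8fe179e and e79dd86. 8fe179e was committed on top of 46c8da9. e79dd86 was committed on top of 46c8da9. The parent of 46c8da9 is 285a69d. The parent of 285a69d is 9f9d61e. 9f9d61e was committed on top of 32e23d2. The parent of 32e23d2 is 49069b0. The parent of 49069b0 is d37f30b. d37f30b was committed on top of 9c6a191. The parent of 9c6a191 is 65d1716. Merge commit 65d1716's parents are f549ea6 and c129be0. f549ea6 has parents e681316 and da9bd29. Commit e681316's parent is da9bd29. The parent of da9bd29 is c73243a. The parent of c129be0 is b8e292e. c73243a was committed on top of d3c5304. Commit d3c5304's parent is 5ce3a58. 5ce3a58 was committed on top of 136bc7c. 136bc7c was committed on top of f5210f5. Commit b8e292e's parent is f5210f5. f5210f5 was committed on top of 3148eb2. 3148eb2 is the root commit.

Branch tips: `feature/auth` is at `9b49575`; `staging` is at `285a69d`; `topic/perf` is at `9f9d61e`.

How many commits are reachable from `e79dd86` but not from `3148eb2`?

Reachable from e79dd86: {136bc7c, 285a69d, 3148eb2, 32e23d2, 46c8da9, 49069b0, 5ce3a58, 65d1716, 9c6a191, 9f9d61e, b8e292e, c129be0, c73243a, d37f30b, d3c5304, da9bd29, e681316, e79dd86, f5210f5, f549ea6}.
Reachable from 3148eb2: {3148eb2}.
In e79dd86's history but not 3148eb2's: {136bc7c, 285a69d, 32e23d2, 46c8da9, 49069b0, 5ce3a58, 65d1716, 9c6a191, 9f9d61e, b8e292e, c129be0, c73243a, d37f30b, d3c5304, da9bd29, e681316, e79dd86, f5210f5, f549ea6} — 19 commits.

19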